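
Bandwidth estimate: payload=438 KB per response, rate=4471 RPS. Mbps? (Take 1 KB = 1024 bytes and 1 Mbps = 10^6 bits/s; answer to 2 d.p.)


Formula: Mbps = payload_bytes * RPS * 8 / 1e6
Payload per request = 438 KB = 438 * 1024 = 448512 bytes
Total bytes/sec = 448512 * 4471 = 2005297152
Total bits/sec = 2005297152 * 8 = 16042377216
Mbps = 16042377216 / 1e6 = 16042.38

16042.38 Mbps


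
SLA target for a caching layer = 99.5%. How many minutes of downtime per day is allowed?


Formula: allowed downtime = period * (100 - SLA) / 100
Period (day) = 1440 minutes
Unavailability fraction = (100 - 99.5) / 100
Allowed downtime = 1440 * (100 - 99.5) / 100
Allowed downtime = 7.2 minutes

7.2 minutes


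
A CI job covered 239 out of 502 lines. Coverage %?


Coverage = covered / total * 100
Coverage = 239 / 502 * 100
Coverage = 47.61%

47.61%


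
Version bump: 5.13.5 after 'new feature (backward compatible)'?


Current: 5.13.5
Change category: 'new feature (backward compatible)' → minor bump
SemVer rule: minor bump → increment MINOR, reset PATCH to 0 (MAJOR unchanged)
New: 5.14.0

5.14.0


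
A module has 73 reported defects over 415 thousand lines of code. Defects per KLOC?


Defect density = defects / KLOC
Defect density = 73 / 415
Defect density = 0.176 defects/KLOC

0.176 defects/KLOC


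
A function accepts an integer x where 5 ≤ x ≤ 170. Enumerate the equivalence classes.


Valid range: [5, 170]
Class 1: x < 5 — invalid
Class 2: 5 ≤ x ≤ 170 — valid
Class 3: x > 170 — invalid
Total equivalence classes: 3

3 equivalence classes


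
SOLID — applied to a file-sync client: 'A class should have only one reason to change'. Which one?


This describes the Single Responsibility Principle (SRP)

Single Responsibility Principle (SRP)


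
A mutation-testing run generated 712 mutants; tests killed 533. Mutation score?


Mutation score = killed / total * 100
Mutation score = 533 / 712 * 100
Mutation score = 74.86%

74.86%


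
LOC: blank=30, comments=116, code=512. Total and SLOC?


Total LOC = blank + comment + code
Total LOC = 30 + 116 + 512 = 658
SLOC (source only) = code = 512

Total LOC: 658, SLOC: 512


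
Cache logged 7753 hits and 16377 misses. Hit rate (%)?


Formula: hit rate = hits / (hits + misses) * 100
hit rate = 7753 / (7753 + 16377) * 100
hit rate = 7753 / 24130 * 100
hit rate = 32.13%

32.13%


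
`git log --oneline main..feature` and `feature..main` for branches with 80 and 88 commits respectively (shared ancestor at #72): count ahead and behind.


Common ancestor: commit #72
feature commits after divergence: 80 - 72 = 8
main commits after divergence: 88 - 72 = 16
feature is 8 commits ahead of main
main is 16 commits ahead of feature

feature ahead: 8, main ahead: 16


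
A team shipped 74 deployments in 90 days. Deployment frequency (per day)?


Formula: deployments per day = releases / days
= 74 / 90
= 0.822 deploys/day
(equivalently, 5.76 deploys/week)

0.822 deploys/day


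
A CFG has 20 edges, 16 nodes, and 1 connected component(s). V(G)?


Formula: V(G) = E - N + 2P
V(G) = 20 - 16 + 2*1
V(G) = 4 + 2
V(G) = 6

6


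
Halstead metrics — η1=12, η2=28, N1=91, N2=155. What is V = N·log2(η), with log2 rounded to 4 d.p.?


Formula: V = N * log2(η), where N = N1 + N2 and η = η1 + η2
η = 12 + 28 = 40
N = 91 + 155 = 246
log2(40) ≈ 5.3219
V = 246 * 5.3219 = 1309.19

1309.19


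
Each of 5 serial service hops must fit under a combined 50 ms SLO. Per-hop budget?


Formula: per_stage = total_budget / stages
per_stage = 50 / 5
per_stage = 10.0 ms

10.0 ms


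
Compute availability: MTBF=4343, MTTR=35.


Availability = MTBF / (MTBF + MTTR)
Availability = 4343 / (4343 + 35)
Availability = 4343 / 4378
Availability = 99.2005%

99.2005%


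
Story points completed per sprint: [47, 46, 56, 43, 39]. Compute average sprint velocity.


Formula: Avg velocity = Total points / Number of sprints
Points: [47, 46, 56, 43, 39]
Sum = 47 + 46 + 56 + 43 + 39 = 231
Avg velocity = 231 / 5 = 46.2 points/sprint

46.2 points/sprint


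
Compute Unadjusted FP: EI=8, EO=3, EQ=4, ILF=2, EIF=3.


UFP = EI*4 + EO*5 + EQ*4 + ILF*10 + EIF*7
UFP = 8*4 + 3*5 + 4*4 + 2*10 + 3*7
UFP = 32 + 15 + 16 + 20 + 21
UFP = 104

104


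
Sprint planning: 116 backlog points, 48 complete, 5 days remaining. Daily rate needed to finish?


Formula: Required rate = Remaining points / Days left
Remaining = 116 - 48 = 68 points
Required rate = 68 / 5 = 13.6 points/day

13.6 points/day


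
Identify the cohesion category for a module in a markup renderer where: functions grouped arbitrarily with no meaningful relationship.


Reasoning: Worst: random grouping
Type: Coincidental cohesion

Coincidental cohesion


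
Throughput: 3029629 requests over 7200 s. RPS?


Formula: throughput = requests / seconds
throughput = 3029629 / 7200
throughput = 420.78 requests/second

420.78 requests/second


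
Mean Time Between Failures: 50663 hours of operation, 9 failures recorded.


Formula: MTBF = Total operating time / Number of failures
MTBF = 50663 / 9
MTBF = 5629.22 hours

5629.22 hours


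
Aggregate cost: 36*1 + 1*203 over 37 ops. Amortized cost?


Formula: Amortized cost = Total cost / Operations
Total cost = (36 * 1) + (1 * 203)
Total cost = 36 + 203 = 239
Amortized = 239 / 37 = 6.4595

6.4595


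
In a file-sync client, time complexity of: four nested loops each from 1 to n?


Reasoning: four levels of nesting
Complexity: O(n^4)

O(n^4)


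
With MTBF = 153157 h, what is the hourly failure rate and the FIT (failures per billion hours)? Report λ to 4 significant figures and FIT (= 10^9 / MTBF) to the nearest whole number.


Formula: λ = 1 / MTBF; FIT = λ × 1e9 = 1e9 / MTBF
λ = 1 / 153157 ≈ 6.529e-06 failures/hour
FIT = 1e9 / 153157 ≈ 6529 failures per 1e9 hours (nearest whole number)

λ = 6.529e-06 /h, FIT = 6529


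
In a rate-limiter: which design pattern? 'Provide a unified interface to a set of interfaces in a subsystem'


This matches the Facade pattern

Facade


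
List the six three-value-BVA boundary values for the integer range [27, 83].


Range: [27, 83]
Boundaries: just below min, min, min+1, max-1, max, just above max
Values: [26, 27, 28, 82, 83, 84]

[26, 27, 28, 82, 83, 84]


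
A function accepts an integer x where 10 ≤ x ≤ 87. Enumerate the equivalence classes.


Valid range: [10, 87]
Class 1: x < 10 — invalid
Class 2: 10 ≤ x ≤ 87 — valid
Class 3: x > 87 — invalid
Total equivalence classes: 3

3 equivalence classes


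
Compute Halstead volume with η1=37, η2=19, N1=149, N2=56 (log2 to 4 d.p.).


Formula: V = N * log2(η), where N = N1 + N2 and η = η1 + η2
η = 37 + 19 = 56
N = 149 + 56 = 205
log2(56) ≈ 5.8074
V = 205 * 5.8074 = 1190.52

1190.52


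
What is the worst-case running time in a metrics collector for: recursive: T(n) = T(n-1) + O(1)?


Reasoning: linear recursion with constant work per frame
Complexity: O(n)

O(n)


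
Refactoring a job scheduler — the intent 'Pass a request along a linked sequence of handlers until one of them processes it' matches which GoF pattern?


This matches the Chain of Responsibility pattern

Chain of Responsibility


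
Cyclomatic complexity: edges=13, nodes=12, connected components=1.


Formula: V(G) = E - N + 2P
V(G) = 13 - 12 + 2*1
V(G) = 1 + 2
V(G) = 3

3


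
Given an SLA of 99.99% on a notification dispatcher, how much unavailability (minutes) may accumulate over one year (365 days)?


Formula: allowed downtime = period * (100 - SLA) / 100
Period (year (365 days)) = 525600 minutes
Unavailability fraction = (100 - 99.99) / 100
Allowed downtime = 525600 * (100 - 99.99) / 100
Allowed downtime = 52.56 minutes

52.56 minutes


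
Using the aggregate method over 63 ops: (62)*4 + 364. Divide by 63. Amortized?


Formula: Amortized cost = Total cost / Operations
Total cost = (62 * 4) + (1 * 364)
Total cost = 248 + 364 = 612
Amortized = 612 / 63 = 9.7143

9.7143


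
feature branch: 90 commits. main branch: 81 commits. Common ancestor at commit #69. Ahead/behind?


Common ancestor: commit #69
feature commits after divergence: 90 - 69 = 21
main commits after divergence: 81 - 69 = 12
feature is 21 commits ahead of main
main is 12 commits ahead of feature

feature ahead: 21, main ahead: 12


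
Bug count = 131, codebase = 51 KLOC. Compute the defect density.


Defect density = defects / KLOC
Defect density = 131 / 51
Defect density = 2.569 defects/KLOC

2.569 defects/KLOC


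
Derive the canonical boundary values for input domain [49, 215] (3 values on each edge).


Range: [49, 215]
Boundaries: just below min, min, min+1, max-1, max, just above max
Values: [48, 49, 50, 214, 215, 216]

[48, 49, 50, 214, 215, 216]


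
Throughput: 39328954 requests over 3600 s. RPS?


Formula: throughput = requests / seconds
throughput = 39328954 / 3600
throughput = 10924.71 requests/second

10924.71 requests/second


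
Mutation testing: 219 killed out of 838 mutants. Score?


Mutation score = killed / total * 100
Mutation score = 219 / 838 * 100
Mutation score = 26.13%

26.13%


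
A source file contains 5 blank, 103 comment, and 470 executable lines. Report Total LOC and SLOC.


Total LOC = blank + comment + code
Total LOC = 5 + 103 + 470 = 578
SLOC (source only) = code = 470

Total LOC: 578, SLOC: 470


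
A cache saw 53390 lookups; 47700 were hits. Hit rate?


Formula: hit rate = hits / (hits + misses) * 100
hit rate = 47700 / (47700 + 5690) * 100
hit rate = 47700 / 53390 * 100
hit rate = 89.34%

89.34%


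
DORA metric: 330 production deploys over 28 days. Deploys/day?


Formula: deployments per day = releases / days
= 330 / 28
= 11.786 deploys/day
(equivalently, 82.5 deploys/week)

11.786 deploys/day


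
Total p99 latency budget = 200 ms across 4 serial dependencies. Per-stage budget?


Formula: per_stage = total_budget / stages
per_stage = 200 / 4
per_stage = 50.0 ms

50.0 ms


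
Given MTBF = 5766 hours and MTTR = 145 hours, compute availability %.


Availability = MTBF / (MTBF + MTTR)
Availability = 5766 / (5766 + 145)
Availability = 5766 / 5911
Availability = 97.5469%

97.5469%


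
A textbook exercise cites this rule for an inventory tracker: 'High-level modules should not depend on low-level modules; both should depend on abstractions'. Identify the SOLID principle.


This describes the Dependency Inversion Principle (DIP)

Dependency Inversion Principle (DIP)


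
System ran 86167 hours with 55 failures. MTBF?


Formula: MTBF = Total operating time / Number of failures
MTBF = 86167 / 55
MTBF = 1566.67 hours

1566.67 hours


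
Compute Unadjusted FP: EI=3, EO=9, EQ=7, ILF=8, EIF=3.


UFP = EI*4 + EO*5 + EQ*4 + ILF*10 + EIF*7
UFP = 3*4 + 9*5 + 7*4 + 8*10 + 3*7
UFP = 12 + 45 + 28 + 80 + 21
UFP = 186

186


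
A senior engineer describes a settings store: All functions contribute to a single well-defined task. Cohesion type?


Reasoning: Best: single purpose
Type: Functional cohesion

Functional cohesion


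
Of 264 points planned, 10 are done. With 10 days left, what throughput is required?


Formula: Required rate = Remaining points / Days left
Remaining = 264 - 10 = 254 points
Required rate = 254 / 10 = 25.4 points/day

25.4 points/day


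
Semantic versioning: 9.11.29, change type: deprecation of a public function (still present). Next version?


Current: 9.11.29
Change category: 'deprecation of a public function (still present)' → minor bump
SemVer rule: minor bump → increment MINOR, reset PATCH to 0 (MAJOR unchanged)
New: 9.12.0

9.12.0


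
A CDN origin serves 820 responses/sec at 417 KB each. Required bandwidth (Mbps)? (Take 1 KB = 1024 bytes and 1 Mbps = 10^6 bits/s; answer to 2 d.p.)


Formula: Mbps = payload_bytes * RPS * 8 / 1e6
Payload per request = 417 KB = 417 * 1024 = 427008 bytes
Total bytes/sec = 427008 * 820 = 350146560
Total bits/sec = 350146560 * 8 = 2801172480
Mbps = 2801172480 / 1e6 = 2801.17

2801.17 Mbps


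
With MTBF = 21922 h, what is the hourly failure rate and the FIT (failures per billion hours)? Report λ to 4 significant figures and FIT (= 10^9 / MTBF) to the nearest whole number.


Formula: λ = 1 / MTBF; FIT = λ × 1e9 = 1e9 / MTBF
λ = 1 / 21922 ≈ 4.562e-05 failures/hour
FIT = 1e9 / 21922 ≈ 45616 failures per 1e9 hours (nearest whole number)

λ = 4.562e-05 /h, FIT = 45616


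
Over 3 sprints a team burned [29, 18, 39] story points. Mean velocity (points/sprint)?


Formula: Avg velocity = Total points / Number of sprints
Points: [29, 18, 39]
Sum = 29 + 18 + 39 = 86
Avg velocity = 86 / 3 = 28.67 points/sprint

28.67 points/sprint


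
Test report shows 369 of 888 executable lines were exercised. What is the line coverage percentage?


Coverage = covered / total * 100
Coverage = 369 / 888 * 100
Coverage = 41.55%

41.55%


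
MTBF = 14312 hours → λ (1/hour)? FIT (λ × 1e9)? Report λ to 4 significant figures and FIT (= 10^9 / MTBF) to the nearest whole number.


Formula: λ = 1 / MTBF; FIT = λ × 1e9 = 1e9 / MTBF
λ = 1 / 14312 ≈ 6.987e-05 failures/hour
FIT = 1e9 / 14312 ≈ 69871 failures per 1e9 hours (nearest whole number)

λ = 6.987e-05 /h, FIT = 69871


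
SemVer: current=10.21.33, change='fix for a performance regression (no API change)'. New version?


Current: 10.21.33
Change category: 'fix for a performance regression (no API change)' → patch bump
SemVer rule: patch bump → increment PATCH (MAJOR and MINOR unchanged)
New: 10.21.34

10.21.34


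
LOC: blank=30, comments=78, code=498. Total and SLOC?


Total LOC = blank + comment + code
Total LOC = 30 + 78 + 498 = 606
SLOC (source only) = code = 498

Total LOC: 606, SLOC: 498


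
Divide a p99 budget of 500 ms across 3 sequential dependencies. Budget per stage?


Formula: per_stage = total_budget / stages
per_stage = 500 / 3
per_stage = 166.67 ms

166.67 ms


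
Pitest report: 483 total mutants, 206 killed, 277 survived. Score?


Mutation score = killed / total * 100
Mutation score = 206 / 483 * 100
Mutation score = 42.65%

42.65%


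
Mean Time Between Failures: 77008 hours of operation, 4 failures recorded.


Formula: MTBF = Total operating time / Number of failures
MTBF = 77008 / 4
MTBF = 19252.0 hours

19252.0 hours


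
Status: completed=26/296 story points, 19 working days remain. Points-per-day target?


Formula: Required rate = Remaining points / Days left
Remaining = 296 - 26 = 270 points
Required rate = 270 / 19 = 14.21 points/day

14.21 points/day


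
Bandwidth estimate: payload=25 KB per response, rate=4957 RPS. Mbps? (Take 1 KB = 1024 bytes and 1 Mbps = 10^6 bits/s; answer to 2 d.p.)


Formula: Mbps = payload_bytes * RPS * 8 / 1e6
Payload per request = 25 KB = 25 * 1024 = 25600 bytes
Total bytes/sec = 25600 * 4957 = 126899200
Total bits/sec = 126899200 * 8 = 1015193600
Mbps = 1015193600 / 1e6 = 1015.19

1015.19 Mbps


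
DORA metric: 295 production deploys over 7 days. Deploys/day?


Formula: deployments per day = releases / days
= 295 / 7
= 42.143 deploys/day
(equivalently, 295.0 deploys/week)

42.143 deploys/day


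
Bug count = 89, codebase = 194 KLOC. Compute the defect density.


Defect density = defects / KLOC
Defect density = 89 / 194
Defect density = 0.459 defects/KLOC

0.459 defects/KLOC


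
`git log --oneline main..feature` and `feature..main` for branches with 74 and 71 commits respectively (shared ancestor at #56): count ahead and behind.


Common ancestor: commit #56
feature commits after divergence: 74 - 56 = 18
main commits after divergence: 71 - 56 = 15
feature is 18 commits ahead of main
main is 15 commits ahead of feature

feature ahead: 18, main ahead: 15


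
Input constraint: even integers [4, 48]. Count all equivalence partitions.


Constraint: even integers in [4, 48]
Class 1: x < 4 — out-of-range invalid
Class 2: x in [4,48] but odd — wrong type invalid
Class 3: x in [4,48] and even — valid
Class 4: x > 48 — out-of-range invalid
Total equivalence classes: 4

4 equivalence classes


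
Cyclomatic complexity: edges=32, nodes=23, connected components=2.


Formula: V(G) = E - N + 2P
V(G) = 32 - 23 + 2*2
V(G) = 9 + 4
V(G) = 13

13


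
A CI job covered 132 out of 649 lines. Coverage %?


Coverage = covered / total * 100
Coverage = 132 / 649 * 100
Coverage = 20.34%

20.34%


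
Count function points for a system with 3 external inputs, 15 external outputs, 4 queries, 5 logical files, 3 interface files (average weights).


UFP = EI*4 + EO*5 + EQ*4 + ILF*10 + EIF*7
UFP = 3*4 + 15*5 + 4*4 + 5*10 + 3*7
UFP = 12 + 75 + 16 + 50 + 21
UFP = 174

174


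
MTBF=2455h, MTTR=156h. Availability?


Availability = MTBF / (MTBF + MTTR)
Availability = 2455 / (2455 + 156)
Availability = 2455 / 2611
Availability = 94.0253%

94.0253%


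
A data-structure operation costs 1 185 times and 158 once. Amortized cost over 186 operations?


Formula: Amortized cost = Total cost / Operations
Total cost = (185 * 1) + (1 * 158)
Total cost = 185 + 158 = 343
Amortized = 343 / 186 = 1.8441

1.8441


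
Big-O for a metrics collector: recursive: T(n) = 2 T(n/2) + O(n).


Reasoning: master theorem case 2 (merge-sort recurrence)
Complexity: O(n log n)

O(n log n)


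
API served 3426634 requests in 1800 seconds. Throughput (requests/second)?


Formula: throughput = requests / seconds
throughput = 3426634 / 1800
throughput = 1903.69 requests/second

1903.69 requests/second


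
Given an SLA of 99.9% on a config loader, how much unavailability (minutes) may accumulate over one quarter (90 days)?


Formula: allowed downtime = period * (100 - SLA) / 100
Period (quarter (90 days)) = 129600 minutes
Unavailability fraction = (100 - 99.9) / 100
Allowed downtime = 129600 * (100 - 99.9) / 100
Allowed downtime = 129.6 minutes

129.6 minutes


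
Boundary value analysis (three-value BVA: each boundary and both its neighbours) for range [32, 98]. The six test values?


Range: [32, 98]
Boundaries: just below min, min, min+1, max-1, max, just above max
Values: [31, 32, 33, 97, 98, 99]

[31, 32, 33, 97, 98, 99]


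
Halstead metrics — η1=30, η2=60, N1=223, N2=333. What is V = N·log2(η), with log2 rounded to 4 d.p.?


Formula: V = N * log2(η), where N = N1 + N2 and η = η1 + η2
η = 30 + 60 = 90
N = 223 + 333 = 556
log2(90) ≈ 6.4919
V = 556 * 6.4919 = 3609.50

3609.50


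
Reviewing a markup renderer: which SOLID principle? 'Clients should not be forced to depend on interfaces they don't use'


This describes the Interface Segregation Principle (ISP)

Interface Segregation Principle (ISP)


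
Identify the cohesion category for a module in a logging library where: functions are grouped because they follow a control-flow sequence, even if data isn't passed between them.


Reasoning: Grouped by order of execution within a routine, not by data flow
Type: Procedural cohesion

Procedural cohesion


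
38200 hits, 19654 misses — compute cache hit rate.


Formula: hit rate = hits / (hits + misses) * 100
hit rate = 38200 / (38200 + 19654) * 100
hit rate = 38200 / 57854 * 100
hit rate = 66.03%

66.03%


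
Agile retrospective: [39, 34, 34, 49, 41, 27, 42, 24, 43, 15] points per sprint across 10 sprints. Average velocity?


Formula: Avg velocity = Total points / Number of sprints
Points: [39, 34, 34, 49, 41, 27, 42, 24, 43, 15]
Sum = 39 + 34 + 34 + 49 + 41 + 27 + 42 + 24 + 43 + 15 = 348
Avg velocity = 348 / 10 = 34.8 points/sprint

34.8 points/sprint


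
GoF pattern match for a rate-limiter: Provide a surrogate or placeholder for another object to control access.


This matches the Proxy pattern

Proxy


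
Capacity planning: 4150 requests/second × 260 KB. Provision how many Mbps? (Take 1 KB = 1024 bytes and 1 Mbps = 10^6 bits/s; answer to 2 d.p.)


Formula: Mbps = payload_bytes * RPS * 8 / 1e6
Payload per request = 260 KB = 260 * 1024 = 266240 bytes
Total bytes/sec = 266240 * 4150 = 1104896000
Total bits/sec = 1104896000 * 8 = 8839168000
Mbps = 8839168000 / 1e6 = 8839.17

8839.17 Mbps


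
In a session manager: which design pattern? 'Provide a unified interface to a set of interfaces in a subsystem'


This matches the Facade pattern

Facade


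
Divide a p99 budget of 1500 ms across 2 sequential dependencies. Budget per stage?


Formula: per_stage = total_budget / stages
per_stage = 1500 / 2
per_stage = 750.0 ms

750.0 ms


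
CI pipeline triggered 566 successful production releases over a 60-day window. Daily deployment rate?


Formula: deployments per day = releases / days
= 566 / 60
= 9.433 deploys/day
(equivalently, 66.03 deploys/week)

9.433 deploys/day


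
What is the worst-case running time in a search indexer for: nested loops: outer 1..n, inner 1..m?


Reasoning: product of independent bounds
Complexity: O(n*m)

O(n*m)


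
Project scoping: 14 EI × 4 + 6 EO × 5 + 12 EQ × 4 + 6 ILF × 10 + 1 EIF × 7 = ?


UFP = EI*4 + EO*5 + EQ*4 + ILF*10 + EIF*7
UFP = 14*4 + 6*5 + 12*4 + 6*10 + 1*7
UFP = 56 + 30 + 48 + 60 + 7
UFP = 201

201


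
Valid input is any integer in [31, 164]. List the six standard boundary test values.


Range: [31, 164]
Boundaries: just below min, min, min+1, max-1, max, just above max
Values: [30, 31, 32, 163, 164, 165]

[30, 31, 32, 163, 164, 165]


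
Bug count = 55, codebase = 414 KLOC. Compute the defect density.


Defect density = defects / KLOC
Defect density = 55 / 414
Defect density = 0.133 defects/KLOC

0.133 defects/KLOC


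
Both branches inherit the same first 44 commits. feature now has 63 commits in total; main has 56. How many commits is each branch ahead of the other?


Common ancestor: commit #44
feature commits after divergence: 63 - 44 = 19
main commits after divergence: 56 - 44 = 12
feature is 19 commits ahead of main
main is 12 commits ahead of feature

feature ahead: 19, main ahead: 12


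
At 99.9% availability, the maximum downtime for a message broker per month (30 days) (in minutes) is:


Formula: allowed downtime = period * (100 - SLA) / 100
Period (month (30 days)) = 43200 minutes
Unavailability fraction = (100 - 99.9) / 100
Allowed downtime = 43200 * (100 - 99.9) / 100
Allowed downtime = 43.2 minutes

43.2 minutes


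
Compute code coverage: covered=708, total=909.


Coverage = covered / total * 100
Coverage = 708 / 909 * 100
Coverage = 77.89%

77.89%


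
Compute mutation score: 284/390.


Mutation score = killed / total * 100
Mutation score = 284 / 390 * 100
Mutation score = 72.82%

72.82%


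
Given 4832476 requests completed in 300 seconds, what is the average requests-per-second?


Formula: throughput = requests / seconds
throughput = 4832476 / 300
throughput = 16108.25 requests/second

16108.25 requests/second


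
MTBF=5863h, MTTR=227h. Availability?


Availability = MTBF / (MTBF + MTTR)
Availability = 5863 / (5863 + 227)
Availability = 5863 / 6090
Availability = 96.2726%

96.2726%


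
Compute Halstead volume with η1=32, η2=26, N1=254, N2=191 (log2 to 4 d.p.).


Formula: V = N * log2(η), where N = N1 + N2 and η = η1 + η2
η = 32 + 26 = 58
N = 254 + 191 = 445
log2(58) ≈ 5.8580
V = 445 * 5.8580 = 2606.81

2606.81


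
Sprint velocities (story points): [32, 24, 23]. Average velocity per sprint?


Formula: Avg velocity = Total points / Number of sprints
Points: [32, 24, 23]
Sum = 32 + 24 + 23 = 79
Avg velocity = 79 / 3 = 26.33 points/sprint

26.33 points/sprint


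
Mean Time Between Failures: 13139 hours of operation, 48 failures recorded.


Formula: MTBF = Total operating time / Number of failures
MTBF = 13139 / 48
MTBF = 273.73 hours

273.73 hours


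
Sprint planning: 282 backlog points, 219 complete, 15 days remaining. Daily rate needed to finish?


Formula: Required rate = Remaining points / Days left
Remaining = 282 - 219 = 63 points
Required rate = 63 / 15 = 4.2 points/day

4.2 points/day


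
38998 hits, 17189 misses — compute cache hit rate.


Formula: hit rate = hits / (hits + misses) * 100
hit rate = 38998 / (38998 + 17189) * 100
hit rate = 38998 / 56187 * 100
hit rate = 69.41%

69.41%


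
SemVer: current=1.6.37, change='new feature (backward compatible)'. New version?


Current: 1.6.37
Change category: 'new feature (backward compatible)' → minor bump
SemVer rule: minor bump → increment MINOR, reset PATCH to 0 (MAJOR unchanged)
New: 1.7.0

1.7.0


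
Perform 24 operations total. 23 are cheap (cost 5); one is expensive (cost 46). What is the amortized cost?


Formula: Amortized cost = Total cost / Operations
Total cost = (23 * 5) + (1 * 46)
Total cost = 115 + 46 = 161
Amortized = 161 / 24 = 6.7083

6.7083


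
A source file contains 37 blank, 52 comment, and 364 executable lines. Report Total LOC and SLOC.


Total LOC = blank + comment + code
Total LOC = 37 + 52 + 364 = 453
SLOC (source only) = code = 364

Total LOC: 453, SLOC: 364


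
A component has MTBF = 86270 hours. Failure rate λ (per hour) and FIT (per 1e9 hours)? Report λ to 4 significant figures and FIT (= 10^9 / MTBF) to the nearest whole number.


Formula: λ = 1 / MTBF; FIT = λ × 1e9 = 1e9 / MTBF
λ = 1 / 86270 ≈ 1.159e-05 failures/hour
FIT = 1e9 / 86270 ≈ 11592 failures per 1e9 hours (nearest whole number)

λ = 1.159e-05 /h, FIT = 11592


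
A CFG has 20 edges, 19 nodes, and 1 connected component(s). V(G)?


Formula: V(G) = E - N + 2P
V(G) = 20 - 19 + 2*1
V(G) = 1 + 2
V(G) = 3

3


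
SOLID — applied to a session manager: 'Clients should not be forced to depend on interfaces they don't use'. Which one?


This describes the Interface Segregation Principle (ISP)

Interface Segregation Principle (ISP)


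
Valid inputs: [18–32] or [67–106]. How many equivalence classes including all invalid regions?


Valid ranges: [18,32] and [67,106]
Class 1: x < 18 — invalid
Class 2: 18 ≤ x ≤ 32 — valid
Class 3: 32 < x < 67 — invalid (gap between ranges)
Class 4: 67 ≤ x ≤ 106 — valid
Class 5: x > 106 — invalid
Total equivalence classes: 5

5 equivalence classes


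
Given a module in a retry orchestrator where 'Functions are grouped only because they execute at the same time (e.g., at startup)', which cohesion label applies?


Reasoning: Related by timing only
Type: Temporal cohesion

Temporal cohesion


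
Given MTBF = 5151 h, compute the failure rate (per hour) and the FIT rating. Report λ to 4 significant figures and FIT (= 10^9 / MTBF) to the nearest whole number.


Formula: λ = 1 / MTBF; FIT = λ × 1e9 = 1e9 / MTBF
λ = 1 / 5151 ≈ 1.941e-04 failures/hour
FIT = 1e9 / 5151 ≈ 194137 failures per 1e9 hours (nearest whole number)

λ = 1.941e-04 /h, FIT = 194137


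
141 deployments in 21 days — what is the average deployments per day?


Formula: deployments per day = releases / days
= 141 / 21
= 6.714 deploys/day
(equivalently, 47.0 deploys/week)

6.714 deploys/day


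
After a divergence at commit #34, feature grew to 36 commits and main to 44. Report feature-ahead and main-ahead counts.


Common ancestor: commit #34
feature commits after divergence: 36 - 34 = 2
main commits after divergence: 44 - 34 = 10
feature is 2 commits ahead of main
main is 10 commits ahead of feature

feature ahead: 2, main ahead: 10


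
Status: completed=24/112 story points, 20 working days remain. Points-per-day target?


Formula: Required rate = Remaining points / Days left
Remaining = 112 - 24 = 88 points
Required rate = 88 / 20 = 4.4 points/day

4.4 points/day


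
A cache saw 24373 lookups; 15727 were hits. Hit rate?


Formula: hit rate = hits / (hits + misses) * 100
hit rate = 15727 / (15727 + 8646) * 100
hit rate = 15727 / 24373 * 100
hit rate = 64.53%

64.53%


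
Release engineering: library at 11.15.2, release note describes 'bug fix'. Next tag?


Current: 11.15.2
Change category: 'bug fix' → patch bump
SemVer rule: patch bump → increment PATCH (MAJOR and MINOR unchanged)
New: 11.15.3

11.15.3


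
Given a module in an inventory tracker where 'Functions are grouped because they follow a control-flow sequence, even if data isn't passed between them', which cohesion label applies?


Reasoning: Grouped by order of execution within a routine, not by data flow
Type: Procedural cohesion

Procedural cohesion


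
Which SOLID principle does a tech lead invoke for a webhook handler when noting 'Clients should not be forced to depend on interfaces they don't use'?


This describes the Interface Segregation Principle (ISP)

Interface Segregation Principle (ISP)


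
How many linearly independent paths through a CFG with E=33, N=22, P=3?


Formula: V(G) = E - N + 2P
V(G) = 33 - 22 + 2*3
V(G) = 11 + 6
V(G) = 17

17


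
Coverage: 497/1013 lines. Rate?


Coverage = covered / total * 100
Coverage = 497 / 1013 * 100
Coverage = 49.06%

49.06%


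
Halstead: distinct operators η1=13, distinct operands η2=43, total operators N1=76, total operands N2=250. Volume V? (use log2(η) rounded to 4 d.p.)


Formula: V = N * log2(η), where N = N1 + N2 and η = η1 + η2
η = 13 + 43 = 56
N = 76 + 250 = 326
log2(56) ≈ 5.8074
V = 326 * 5.8074 = 1893.21

1893.21


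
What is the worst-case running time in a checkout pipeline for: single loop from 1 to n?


Reasoning: one pass through n items
Complexity: O(n)

O(n)


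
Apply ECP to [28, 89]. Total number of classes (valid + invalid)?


Valid range: [28, 89]
Class 1: x < 28 — invalid
Class 2: 28 ≤ x ≤ 89 — valid
Class 3: x > 89 — invalid
Total equivalence classes: 3

3 equivalence classes


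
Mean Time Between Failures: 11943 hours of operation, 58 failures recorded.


Formula: MTBF = Total operating time / Number of failures
MTBF = 11943 / 58
MTBF = 205.91 hours

205.91 hours


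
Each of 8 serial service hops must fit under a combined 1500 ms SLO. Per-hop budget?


Formula: per_stage = total_budget / stages
per_stage = 1500 / 8
per_stage = 187.5 ms

187.5 ms


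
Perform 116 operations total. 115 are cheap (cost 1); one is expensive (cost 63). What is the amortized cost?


Formula: Amortized cost = Total cost / Operations
Total cost = (115 * 1) + (1 * 63)
Total cost = 115 + 63 = 178
Amortized = 178 / 116 = 1.5345

1.5345


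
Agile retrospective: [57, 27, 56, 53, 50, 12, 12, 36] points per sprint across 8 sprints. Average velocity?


Formula: Avg velocity = Total points / Number of sprints
Points: [57, 27, 56, 53, 50, 12, 12, 36]
Sum = 57 + 27 + 56 + 53 + 50 + 12 + 12 + 36 = 303
Avg velocity = 303 / 8 = 37.88 points/sprint

37.88 points/sprint


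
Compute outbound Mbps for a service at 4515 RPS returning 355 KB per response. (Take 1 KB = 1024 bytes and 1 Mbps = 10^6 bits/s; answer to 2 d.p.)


Formula: Mbps = payload_bytes * RPS * 8 / 1e6
Payload per request = 355 KB = 355 * 1024 = 363520 bytes
Total bytes/sec = 363520 * 4515 = 1641292800
Total bits/sec = 1641292800 * 8 = 13130342400
Mbps = 13130342400 / 1e6 = 13130.34

13130.34 Mbps


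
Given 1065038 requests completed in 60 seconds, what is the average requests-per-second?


Formula: throughput = requests / seconds
throughput = 1065038 / 60
throughput = 17750.63 requests/second

17750.63 requests/second


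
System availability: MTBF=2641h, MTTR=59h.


Availability = MTBF / (MTBF + MTTR)
Availability = 2641 / (2641 + 59)
Availability = 2641 / 2700
Availability = 97.8148%

97.8148%


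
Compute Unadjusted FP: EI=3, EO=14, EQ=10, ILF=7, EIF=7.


UFP = EI*4 + EO*5 + EQ*4 + ILF*10 + EIF*7
UFP = 3*4 + 14*5 + 10*4 + 7*10 + 7*7
UFP = 12 + 70 + 40 + 70 + 49
UFP = 241

241


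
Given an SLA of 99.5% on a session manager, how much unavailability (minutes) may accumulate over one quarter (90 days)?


Formula: allowed downtime = period * (100 - SLA) / 100
Period (quarter (90 days)) = 129600 minutes
Unavailability fraction = (100 - 99.5) / 100
Allowed downtime = 129600 * (100 - 99.5) / 100
Allowed downtime = 648.0 minutes

648.0 minutes


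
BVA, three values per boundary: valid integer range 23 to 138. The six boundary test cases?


Range: [23, 138]
Boundaries: just below min, min, min+1, max-1, max, just above max
Values: [22, 23, 24, 137, 138, 139]

[22, 23, 24, 137, 138, 139]


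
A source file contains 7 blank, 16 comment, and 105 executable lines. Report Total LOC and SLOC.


Total LOC = blank + comment + code
Total LOC = 7 + 16 + 105 = 128
SLOC (source only) = code = 105

Total LOC: 128, SLOC: 105


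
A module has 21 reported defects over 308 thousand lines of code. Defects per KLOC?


Defect density = defects / KLOC
Defect density = 21 / 308
Defect density = 0.068 defects/KLOC

0.068 defects/KLOC


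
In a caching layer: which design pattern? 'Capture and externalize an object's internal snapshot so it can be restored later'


This matches the Memento pattern

Memento


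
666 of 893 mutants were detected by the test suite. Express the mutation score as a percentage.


Mutation score = killed / total * 100
Mutation score = 666 / 893 * 100
Mutation score = 74.58%

74.58%


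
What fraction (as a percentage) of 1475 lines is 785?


Coverage = covered / total * 100
Coverage = 785 / 1475 * 100
Coverage = 53.22%

53.22%


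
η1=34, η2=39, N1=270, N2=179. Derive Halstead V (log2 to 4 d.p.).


Formula: V = N * log2(η), where N = N1 + N2 and η = η1 + η2
η = 34 + 39 = 73
N = 270 + 179 = 449
log2(73) ≈ 6.1898
V = 449 * 6.1898 = 2779.22

2779.22


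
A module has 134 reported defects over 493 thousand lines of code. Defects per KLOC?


Defect density = defects / KLOC
Defect density = 134 / 493
Defect density = 0.272 defects/KLOC

0.272 defects/KLOC


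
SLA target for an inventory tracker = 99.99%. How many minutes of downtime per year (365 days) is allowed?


Formula: allowed downtime = period * (100 - SLA) / 100
Period (year (365 days)) = 525600 minutes
Unavailability fraction = (100 - 99.99) / 100
Allowed downtime = 525600 * (100 - 99.99) / 100
Allowed downtime = 52.56 minutes

52.56 minutes


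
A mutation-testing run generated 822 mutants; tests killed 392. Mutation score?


Mutation score = killed / total * 100
Mutation score = 392 / 822 * 100
Mutation score = 47.69%

47.69%


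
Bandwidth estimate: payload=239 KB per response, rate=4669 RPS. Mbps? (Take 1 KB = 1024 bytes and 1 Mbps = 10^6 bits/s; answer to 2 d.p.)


Formula: Mbps = payload_bytes * RPS * 8 / 1e6
Payload per request = 239 KB = 239 * 1024 = 244736 bytes
Total bytes/sec = 244736 * 4669 = 1142672384
Total bits/sec = 1142672384 * 8 = 9141379072
Mbps = 9141379072 / 1e6 = 9141.38

9141.38 Mbps


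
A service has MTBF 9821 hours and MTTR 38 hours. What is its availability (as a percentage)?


Availability = MTBF / (MTBF + MTTR)
Availability = 9821 / (9821 + 38)
Availability = 9821 / 9859
Availability = 99.6146%

99.6146%


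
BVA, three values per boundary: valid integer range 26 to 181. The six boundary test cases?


Range: [26, 181]
Boundaries: just below min, min, min+1, max-1, max, just above max
Values: [25, 26, 27, 180, 181, 182]

[25, 26, 27, 180, 181, 182]


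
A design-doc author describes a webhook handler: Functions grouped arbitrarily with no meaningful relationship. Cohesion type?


Reasoning: Worst: random grouping
Type: Coincidental cohesion

Coincidental cohesion


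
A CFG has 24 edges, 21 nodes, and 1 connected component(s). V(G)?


Formula: V(G) = E - N + 2P
V(G) = 24 - 21 + 2*1
V(G) = 3 + 2
V(G) = 5

5


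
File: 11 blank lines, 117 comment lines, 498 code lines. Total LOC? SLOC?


Total LOC = blank + comment + code
Total LOC = 11 + 117 + 498 = 626
SLOC (source only) = code = 498

Total LOC: 626, SLOC: 498


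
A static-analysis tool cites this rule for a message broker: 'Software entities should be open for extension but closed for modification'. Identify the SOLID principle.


This describes the Open/Closed Principle (OCP)

Open/Closed Principle (OCP)


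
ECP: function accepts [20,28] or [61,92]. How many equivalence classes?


Valid ranges: [20,28] and [61,92]
Class 1: x < 20 — invalid
Class 2: 20 ≤ x ≤ 28 — valid
Class 3: 28 < x < 61 — invalid (gap between ranges)
Class 4: 61 ≤ x ≤ 92 — valid
Class 5: x > 92 — invalid
Total equivalence classes: 5

5 equivalence classes


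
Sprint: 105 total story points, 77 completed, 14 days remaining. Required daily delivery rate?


Formula: Required rate = Remaining points / Days left
Remaining = 105 - 77 = 28 points
Required rate = 28 / 14 = 2.0 points/day

2.0 points/day


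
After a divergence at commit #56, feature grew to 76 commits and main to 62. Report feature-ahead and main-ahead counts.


Common ancestor: commit #56
feature commits after divergence: 76 - 56 = 20
main commits after divergence: 62 - 56 = 6
feature is 20 commits ahead of main
main is 6 commits ahead of feature

feature ahead: 20, main ahead: 6


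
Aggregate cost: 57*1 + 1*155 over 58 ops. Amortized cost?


Formula: Amortized cost = Total cost / Operations
Total cost = (57 * 1) + (1 * 155)
Total cost = 57 + 155 = 212
Amortized = 212 / 58 = 3.6552

3.6552


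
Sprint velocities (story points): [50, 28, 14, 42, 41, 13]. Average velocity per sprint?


Formula: Avg velocity = Total points / Number of sprints
Points: [50, 28, 14, 42, 41, 13]
Sum = 50 + 28 + 14 + 42 + 41 + 13 = 188
Avg velocity = 188 / 6 = 31.33 points/sprint

31.33 points/sprint


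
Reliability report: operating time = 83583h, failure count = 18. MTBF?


Formula: MTBF = Total operating time / Number of failures
MTBF = 83583 / 18
MTBF = 4643.5 hours

4643.5 hours


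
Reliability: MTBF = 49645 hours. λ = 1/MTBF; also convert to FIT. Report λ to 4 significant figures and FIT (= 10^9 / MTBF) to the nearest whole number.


Formula: λ = 1 / MTBF; FIT = λ × 1e9 = 1e9 / MTBF
λ = 1 / 49645 ≈ 2.014e-05 failures/hour
FIT = 1e9 / 49645 ≈ 20143 failures per 1e9 hours (nearest whole number)

λ = 2.014e-05 /h, FIT = 20143


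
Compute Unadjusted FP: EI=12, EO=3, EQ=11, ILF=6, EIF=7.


UFP = EI*4 + EO*5 + EQ*4 + ILF*10 + EIF*7
UFP = 12*4 + 3*5 + 11*4 + 6*10 + 7*7
UFP = 48 + 15 + 44 + 60 + 49
UFP = 216

216


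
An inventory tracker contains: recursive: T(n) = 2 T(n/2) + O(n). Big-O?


Reasoning: master theorem case 2 (merge-sort recurrence)
Complexity: O(n log n)

O(n log n)


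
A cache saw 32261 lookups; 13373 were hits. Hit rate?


Formula: hit rate = hits / (hits + misses) * 100
hit rate = 13373 / (13373 + 18888) * 100
hit rate = 13373 / 32261 * 100
hit rate = 41.45%

41.45%


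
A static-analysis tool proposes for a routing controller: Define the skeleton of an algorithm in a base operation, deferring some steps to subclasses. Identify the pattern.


This matches the Template Method pattern

Template Method


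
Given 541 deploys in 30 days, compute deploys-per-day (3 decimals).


Formula: deployments per day = releases / days
= 541 / 30
= 18.033 deploys/day
(equivalently, 126.23 deploys/week)

18.033 deploys/day


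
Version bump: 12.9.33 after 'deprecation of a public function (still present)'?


Current: 12.9.33
Change category: 'deprecation of a public function (still present)' → minor bump
SemVer rule: minor bump → increment MINOR, reset PATCH to 0 (MAJOR unchanged)
New: 12.10.0

12.10.0


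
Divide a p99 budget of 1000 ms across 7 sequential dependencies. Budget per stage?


Formula: per_stage = total_budget / stages
per_stage = 1000 / 7
per_stage = 142.86 ms

142.86 ms


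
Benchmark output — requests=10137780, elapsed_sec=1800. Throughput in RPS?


Formula: throughput = requests / seconds
throughput = 10137780 / 1800
throughput = 5632.1 requests/second

5632.1 requests/second
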